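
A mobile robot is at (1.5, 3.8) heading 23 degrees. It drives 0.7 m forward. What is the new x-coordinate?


x_new = x0 + d*cos(theta)
= 1.5 + 0.7*cos(23)
= 1.5 + 0.6444
= 2.1444


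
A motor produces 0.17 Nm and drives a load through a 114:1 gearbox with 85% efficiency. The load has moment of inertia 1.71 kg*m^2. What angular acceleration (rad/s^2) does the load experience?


tau_out = tau_motor * N * eta
= 0.17 * 114 * 0.85 = 16.473 Nm
alpha = tau_out / I = 16.473 / 1.71
= 9.6333 rad/s^2


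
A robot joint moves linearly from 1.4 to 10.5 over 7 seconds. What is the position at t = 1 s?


s = t/T = 1/7 = 0.1429
p(t) = p0 + (pf-p0)*s
= 1.4 + (10.5 - 1.4) * 0.1429
= 2.7


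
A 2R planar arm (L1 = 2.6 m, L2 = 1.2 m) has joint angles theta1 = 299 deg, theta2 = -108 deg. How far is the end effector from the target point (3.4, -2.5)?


End effector via forward kinematics:
x = L1*cos(t1) + L2*cos(t1+t2) = 0.0826
y = L1*sin(t1) + L2*sin(t1+t2) = -2.503
Distance to target:
d = sqrt((3.4 - 0.0826)^2 + (-2.5 - -2.503)^2)
= sqrt(11.0055 + 0.0)
= 3.3174 m


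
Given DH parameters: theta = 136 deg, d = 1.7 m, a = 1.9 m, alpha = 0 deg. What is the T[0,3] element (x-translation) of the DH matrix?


T[0,3] = a * cos(theta)
= 1.9 * cos(136 deg)
= 1.9 * -0.7193
= -1.3667


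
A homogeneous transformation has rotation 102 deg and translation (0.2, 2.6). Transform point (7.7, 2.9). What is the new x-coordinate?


x' = cos(theta)*px - sin(theta)*py + tx
= -0.2079*7.7 - 0.9781*2.9 + 0.2
= -4.2375


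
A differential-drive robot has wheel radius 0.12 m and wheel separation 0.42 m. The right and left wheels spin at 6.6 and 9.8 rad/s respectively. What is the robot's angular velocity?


vR = r*wR = 0.12*6.6 = 0.792 m/s
vL = r*wL = 0.12*9.8 = 1.176 m/s
v = (vR+vL)/2 = 0.984 m/s
omega = (vR-vL)/L = -0.9143 rad/s
angular velocity = -0.9143 rad/s


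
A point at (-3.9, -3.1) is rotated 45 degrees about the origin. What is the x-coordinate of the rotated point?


x' = x*cos(theta) - y*sin(theta)
cos(45 deg) = 0.7071, sin(45 deg) = 0.7071
x' = -3.9 * 0.7071 - -3.1 * 0.7071
= -2.7577 - -2.192
= -0.5657


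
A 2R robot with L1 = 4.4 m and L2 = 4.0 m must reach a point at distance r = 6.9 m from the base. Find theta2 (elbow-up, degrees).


cos(theta2) = (r^2 - L1^2 - L2^2) / (2*L1*L2)
cos(theta2) = (47.61 - 19.36 - 16.0) / 35.2
cos(theta2) = 0.348011
theta2 = 69.6343 degrees


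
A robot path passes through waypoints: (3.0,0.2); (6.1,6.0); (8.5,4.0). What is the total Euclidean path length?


Segment lengths:
  seg1 = sqrt((3.1)^2 + (5.8)^2) = 6.5765
  seg2 = sqrt((2.4)^2 + (-2.0)^2) = 3.1241
Total = 9.7006


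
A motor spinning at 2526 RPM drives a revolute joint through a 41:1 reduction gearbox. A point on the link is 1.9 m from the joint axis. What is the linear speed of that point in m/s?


omega_motor = 2526 * 2*pi/60 = 264.5221 rad/s
omega_joint = omega_motor / 41 = 6.4518 rad/s
v = omega_joint * r = 6.4518 * 1.9
= 12.2583 m/s


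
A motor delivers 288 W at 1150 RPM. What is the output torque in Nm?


omega = 1150 * 2*pi/60 = 120.4277 rad/s
tau = P / omega = 288 / 120.4277
= 2.3915 Nm


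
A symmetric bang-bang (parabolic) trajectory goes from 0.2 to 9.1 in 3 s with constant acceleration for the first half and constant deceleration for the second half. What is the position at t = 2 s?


Symmetric rest-to-rest: each phase covers (pf-p0)/2 in time T/2. 0.5*a*(T/2)^2 = (pf-p0)/2 => a = 4*(pf-p0)/T^2
a = 4*(9.1-0.2)/3^2 = 3.9556
t = 2 is in the deceleration phase (t > T/2).
p = pf - 0.5*a*(T-t)^2 = 9.1 - 0.5*3.9556*1^2
= 7.1222


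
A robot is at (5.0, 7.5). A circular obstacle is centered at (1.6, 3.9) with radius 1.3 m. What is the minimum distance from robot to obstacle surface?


center_dist = sqrt((5.0-1.6)^2 + (7.5-3.9)^2)
= sqrt(11.56 + 12.96)
= 4.9518
min_dist = center_dist - radius = 4.9518 - 1.3 = 3.6518 m


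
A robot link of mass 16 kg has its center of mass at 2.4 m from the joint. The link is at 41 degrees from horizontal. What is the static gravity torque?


tau = m*g*L*cos(angle)
= 16 * 9.81 * 2.4 * cos(41 deg)
= 16 * 9.81 * 2.4 * 0.7547
= 284.3021 Nm


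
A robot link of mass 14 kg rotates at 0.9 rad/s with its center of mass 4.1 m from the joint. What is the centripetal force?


F = m * omega^2 * r
= 14 * 0.9^2 * 4.1
= 14 * 0.81 * 4.1
= 46.494 N


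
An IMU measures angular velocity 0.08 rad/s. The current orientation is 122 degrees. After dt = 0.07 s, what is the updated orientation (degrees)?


delta_theta = w * dt = 0.08 * 0.07 = 0.0056 rad
= 0.3209 deg
theta_new = 122 + 0.3209 = 122.3209 deg


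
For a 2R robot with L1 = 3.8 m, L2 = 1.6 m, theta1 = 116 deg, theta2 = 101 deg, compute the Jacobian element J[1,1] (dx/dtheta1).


J[1,1] = -L1*sin(t1) - L2*sin(t1+t2)
= -3.8*sin(116) - 1.6*sin(217)
= -2.4525


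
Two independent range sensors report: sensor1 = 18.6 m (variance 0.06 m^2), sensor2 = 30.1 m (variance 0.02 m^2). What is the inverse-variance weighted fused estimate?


w1 = (1/var1) / (1/var1 + 1/var2)
   = 16.6667 / (16.6667 + 50.0) = 0.25
w2 = 1 - w1 = 0.75
fused = w1*s1 + w2*s2 = 4.65 + 22.575
= 27.225 m


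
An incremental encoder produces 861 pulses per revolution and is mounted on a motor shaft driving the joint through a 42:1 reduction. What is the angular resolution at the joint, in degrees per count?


counts per rev = 861
effective counts at joint = 861 * 42 = 36162
resolution = 360 / 36162
= 0.01 deg/count


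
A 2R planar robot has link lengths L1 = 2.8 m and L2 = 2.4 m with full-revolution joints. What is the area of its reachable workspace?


r_max = L1 + L2 = 5.2 m
r_min = |L1 - L2| = 0.4 m
Area = pi*(r_max^2 - r_min^2)
= pi*(27.04 - 0.16)
= pi * 26.88
= 84.446 m^2


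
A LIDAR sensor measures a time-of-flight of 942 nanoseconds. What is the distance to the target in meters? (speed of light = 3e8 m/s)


tof = 942 ns = 9.42e-07 s
dist = c * tof / 2
= 3e8 * 9.42e-07 / 2
= 141.3 m


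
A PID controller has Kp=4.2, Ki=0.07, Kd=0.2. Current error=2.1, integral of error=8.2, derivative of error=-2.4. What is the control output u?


u = Kp*e + Ki*int(e) + Kd*de/dt
= 4.2*2.1 + 0.07*8.2 + 0.2*(-2.4)
= 8.82 + 0.574 + -0.48
= 8.914


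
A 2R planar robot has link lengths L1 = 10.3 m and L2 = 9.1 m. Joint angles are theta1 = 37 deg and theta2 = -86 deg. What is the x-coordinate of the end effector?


Convert angles to radians: theta1 = 0.6458, theta2 = -1.501
x = L1*cos(theta1) + L2*cos(theta1+theta2)
x = 8.2259 + 5.9701
x = 14.1961


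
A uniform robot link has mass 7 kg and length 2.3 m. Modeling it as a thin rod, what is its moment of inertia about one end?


I = (1/3) * m * L^2
= (1/3) * 7 * 2.3^2
= 0.333333 * 7 * 5.29
= 12.3433 kg*m^2


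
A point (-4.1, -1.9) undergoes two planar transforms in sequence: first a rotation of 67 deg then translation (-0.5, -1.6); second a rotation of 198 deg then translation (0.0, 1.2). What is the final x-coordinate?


After transform 1:
x1 = cos(67)*-4.1 - sin(67)*-1.9 + -0.5 = -0.353
y1 = sin(67)*-4.1 + cos(67)*-1.9 + -1.6 = -6.1165
After transform 2:
x2 = cos(198)*-0.353 - sin(198)*-6.1165 + 0.0
= -1.5543


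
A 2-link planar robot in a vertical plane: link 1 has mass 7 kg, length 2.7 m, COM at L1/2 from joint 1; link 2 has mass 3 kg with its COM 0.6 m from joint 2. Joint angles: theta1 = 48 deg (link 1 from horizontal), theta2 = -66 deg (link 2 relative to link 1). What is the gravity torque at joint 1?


Horizontal distance from joint 1 to link-1 COM:
  x_c1 = (L1/2)*cos(t1) = 1.35 * 0.6691 = 0.9033 m
Horizontal distance from joint 1 to link-2 COM:
  x_c2 = L1*cos(t1) + Lc2*cos(t1+t2)
       = 2.7*0.6691 + 0.6*0.9511 = 2.3773 m
tau1 = m1*g*x_c1 + m2*g*x_c2
     = 7*9.81*0.9033 + 3*9.81*2.3773
     = 62.0314 + 69.9635
     = 131.995 Nm


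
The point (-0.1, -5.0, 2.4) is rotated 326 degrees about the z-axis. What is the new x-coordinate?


Rotation about z-axis: x' = x*cos(theta) - y*sin(theta)
= -0.1 * 0.829 - -5.0 * -0.5592
= -2.8789


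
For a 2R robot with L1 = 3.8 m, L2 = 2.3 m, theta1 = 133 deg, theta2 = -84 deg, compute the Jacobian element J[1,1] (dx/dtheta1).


J[1,1] = -L1*sin(t1) - L2*sin(t1+t2)
= -3.8*sin(133) - 2.3*sin(49)
= -4.515


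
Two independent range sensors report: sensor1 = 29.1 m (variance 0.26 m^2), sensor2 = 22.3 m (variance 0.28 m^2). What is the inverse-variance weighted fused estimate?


w1 = (1/var1) / (1/var1 + 1/var2)
   = 3.8462 / (3.8462 + 3.5714) = 0.5185
w2 = 1 - w1 = 0.4815
fused = w1*s1 + w2*s2 = 15.0889 + 10.737
= 25.8259 m


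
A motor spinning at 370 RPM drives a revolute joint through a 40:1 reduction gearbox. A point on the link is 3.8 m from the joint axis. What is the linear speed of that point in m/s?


omega_motor = 370 * 2*pi/60 = 38.7463 rad/s
omega_joint = omega_motor / 40 = 0.9687 rad/s
v = omega_joint * r = 0.9687 * 3.8
= 3.6809 m/s


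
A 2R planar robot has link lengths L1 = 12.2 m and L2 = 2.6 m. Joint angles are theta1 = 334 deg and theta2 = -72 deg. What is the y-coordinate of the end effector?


Convert angles to radians: theta1 = 5.8294, theta2 = -1.2566
y = L1*sin(theta1) + L2*sin(theta1+theta2)
y = -5.3481 + -2.5747
y = -7.9228


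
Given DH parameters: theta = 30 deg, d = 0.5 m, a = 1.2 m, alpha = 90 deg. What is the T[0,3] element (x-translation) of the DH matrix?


T[0,3] = a * cos(theta)
= 1.2 * cos(30 deg)
= 1.2 * 0.866
= 1.0392


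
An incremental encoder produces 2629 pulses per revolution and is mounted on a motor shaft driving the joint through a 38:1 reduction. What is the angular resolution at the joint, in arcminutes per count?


counts per rev = 2629
effective counts at joint = 2629 * 38 = 99902
resolution = 360*60 / 99902
= 0.2162 arcmin/count


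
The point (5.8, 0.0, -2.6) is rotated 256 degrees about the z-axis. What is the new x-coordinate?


Rotation about z-axis: x' = x*cos(theta) - y*sin(theta)
= 5.8 * -0.2419 - 0.0 * -0.9703
= -1.4031


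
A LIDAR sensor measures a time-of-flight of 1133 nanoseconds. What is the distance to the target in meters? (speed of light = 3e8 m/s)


tof = 1133 ns = 1.133e-06 s
dist = c * tof / 2
= 3e8 * 1.133e-06 / 2
= 169.95 m


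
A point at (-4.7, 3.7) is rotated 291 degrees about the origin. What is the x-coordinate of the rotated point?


x' = x*cos(theta) - y*sin(theta)
cos(291 deg) = 0.3584, sin(291 deg) = -0.9336
x' = -4.7 * 0.3584 - 3.7 * -0.9336
= -1.6843 - -3.4542
= 1.7699


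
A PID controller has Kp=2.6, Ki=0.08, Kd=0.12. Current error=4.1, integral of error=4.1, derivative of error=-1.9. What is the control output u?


u = Kp*e + Ki*int(e) + Kd*de/dt
= 2.6*4.1 + 0.08*4.1 + 0.12*(-1.9)
= 10.66 + 0.328 + -0.228
= 10.76


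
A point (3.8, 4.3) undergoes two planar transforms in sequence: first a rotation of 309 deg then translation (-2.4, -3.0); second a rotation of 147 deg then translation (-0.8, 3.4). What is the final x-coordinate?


After transform 1:
x1 = cos(309)*3.8 - sin(309)*4.3 + -2.4 = 3.3331
y1 = sin(309)*3.8 + cos(309)*4.3 + -3.0 = -3.2471
After transform 2:
x2 = cos(147)*3.3331 - sin(147)*-3.2471 + -0.8
= -1.8269


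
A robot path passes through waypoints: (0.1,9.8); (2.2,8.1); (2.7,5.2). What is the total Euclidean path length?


Segment lengths:
  seg1 = sqrt((2.1)^2 + (-1.7)^2) = 2.7019
  seg2 = sqrt((0.5)^2 + (-2.9)^2) = 2.9428
Total = 5.6446


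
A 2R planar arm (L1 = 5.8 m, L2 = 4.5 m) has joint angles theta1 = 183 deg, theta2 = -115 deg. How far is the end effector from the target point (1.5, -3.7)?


End effector via forward kinematics:
x = L1*cos(t1) + L2*cos(t1+t2) = -4.1063
y = L1*sin(t1) + L2*sin(t1+t2) = 3.8688
Distance to target:
d = sqrt((1.5 - -4.1063)^2 + (-3.7 - 3.8688)^2)
= sqrt(31.4308 + 57.2864)
= 9.419 m


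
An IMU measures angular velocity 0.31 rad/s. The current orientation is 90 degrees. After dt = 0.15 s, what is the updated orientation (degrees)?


delta_theta = w * dt = 0.31 * 0.15 = 0.0465 rad
= 2.6643 deg
theta_new = 90 + 2.6643 = 92.6643 deg


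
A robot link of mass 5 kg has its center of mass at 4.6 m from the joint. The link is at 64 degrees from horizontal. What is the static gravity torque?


tau = m*g*L*cos(angle)
= 5 * 9.81 * 4.6 * cos(64 deg)
= 5 * 9.81 * 4.6 * 0.4384
= 98.9097 Nm


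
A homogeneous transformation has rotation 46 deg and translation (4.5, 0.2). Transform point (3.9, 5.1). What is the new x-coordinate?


x' = cos(theta)*px - sin(theta)*py + tx
= 0.6947*3.9 - 0.7193*5.1 + 4.5
= 3.5405


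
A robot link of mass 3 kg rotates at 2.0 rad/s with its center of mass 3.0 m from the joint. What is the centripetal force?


F = m * omega^2 * r
= 3 * 2.0^2 * 3.0
= 3 * 4.0 * 3.0
= 36.0 N


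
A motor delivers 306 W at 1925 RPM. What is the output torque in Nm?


omega = 1925 * 2*pi/60 = 201.5855 rad/s
tau = P / omega = 306 / 201.5855
= 1.518 Nm


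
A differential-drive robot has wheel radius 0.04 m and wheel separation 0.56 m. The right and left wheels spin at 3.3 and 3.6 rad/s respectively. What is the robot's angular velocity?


vR = r*wR = 0.04*3.3 = 0.132 m/s
vL = r*wL = 0.04*3.6 = 0.144 m/s
v = (vR+vL)/2 = 0.138 m/s
omega = (vR-vL)/L = -0.0214 rad/s
angular velocity = -0.0214 rad/s


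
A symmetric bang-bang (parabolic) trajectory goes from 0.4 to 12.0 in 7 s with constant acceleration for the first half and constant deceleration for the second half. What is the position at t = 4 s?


Symmetric rest-to-rest: each phase covers (pf-p0)/2 in time T/2. 0.5*a*(T/2)^2 = (pf-p0)/2 => a = 4*(pf-p0)/T^2
a = 4*(12.0-0.4)/7^2 = 0.9469
t = 4 is in the deceleration phase (t > T/2).
p = pf - 0.5*a*(T-t)^2 = 12.0 - 0.5*0.9469*3^2
= 7.7388


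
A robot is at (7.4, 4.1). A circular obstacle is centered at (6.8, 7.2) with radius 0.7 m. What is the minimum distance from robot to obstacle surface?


center_dist = sqrt((7.4-6.8)^2 + (4.1-7.2)^2)
= sqrt(0.36 + 9.61)
= 3.1575
min_dist = center_dist - radius = 3.1575 - 0.7 = 2.4575 m


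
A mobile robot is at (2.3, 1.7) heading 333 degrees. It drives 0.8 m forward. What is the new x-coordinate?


x_new = x0 + d*cos(theta)
= 2.3 + 0.8*cos(333)
= 2.3 + 0.7128
= 3.0128


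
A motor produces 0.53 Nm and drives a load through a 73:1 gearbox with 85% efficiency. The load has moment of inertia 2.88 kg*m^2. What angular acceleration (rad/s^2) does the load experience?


tau_out = tau_motor * N * eta
= 0.53 * 73 * 0.85 = 32.8865 Nm
alpha = tau_out / I = 32.8865 / 2.88
= 11.4189 rad/s^2


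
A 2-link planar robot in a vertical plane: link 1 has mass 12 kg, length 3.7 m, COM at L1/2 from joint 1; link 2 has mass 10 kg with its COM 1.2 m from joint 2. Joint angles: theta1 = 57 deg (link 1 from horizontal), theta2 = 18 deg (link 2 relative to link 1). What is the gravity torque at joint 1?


Horizontal distance from joint 1 to link-1 COM:
  x_c1 = (L1/2)*cos(t1) = 1.85 * 0.5446 = 1.0076 m
Horizontal distance from joint 1 to link-2 COM:
  x_c2 = L1*cos(t1) + Lc2*cos(t1+t2)
       = 3.7*0.5446 + 1.2*0.2588 = 2.3257 m
tau1 = m1*g*x_c1 + m2*g*x_c2
     = 12*9.81*1.0076 + 10*9.81*2.3257
     = 118.6126 + 228.1558
     = 346.7684 Nm


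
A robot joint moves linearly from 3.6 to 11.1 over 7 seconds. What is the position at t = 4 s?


s = t/T = 4/7 = 0.5714
p(t) = p0 + (pf-p0)*s
= 3.6 + (11.1 - 3.6) * 0.5714
= 7.8857


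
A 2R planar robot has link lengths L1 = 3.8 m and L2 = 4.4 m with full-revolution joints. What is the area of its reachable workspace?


r_max = L1 + L2 = 8.2 m
r_min = |L1 - L2| = 0.6 m
Area = pi*(r_max^2 - r_min^2)
= pi*(67.24 - 0.36)
= pi * 66.88
= 210.1097 m^2


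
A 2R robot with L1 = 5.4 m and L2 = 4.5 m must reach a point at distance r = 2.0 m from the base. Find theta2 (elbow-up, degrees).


cos(theta2) = (r^2 - L1^2 - L2^2) / (2*L1*L2)
cos(theta2) = (4.0 - 29.16 - 20.25) / 48.6
cos(theta2) = -0.934362
theta2 = 159.1253 degrees


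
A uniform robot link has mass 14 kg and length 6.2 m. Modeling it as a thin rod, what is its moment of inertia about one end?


I = (1/3) * m * L^2
= (1/3) * 14 * 6.2^2
= 0.333333 * 14 * 38.44
= 179.3867 kg*m^2


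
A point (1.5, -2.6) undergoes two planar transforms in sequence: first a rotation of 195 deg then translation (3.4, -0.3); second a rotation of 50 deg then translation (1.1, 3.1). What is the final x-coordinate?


After transform 1:
x1 = cos(195)*1.5 - sin(195)*-2.6 + 3.4 = 1.2782
y1 = sin(195)*1.5 + cos(195)*-2.6 + -0.3 = 1.8232
After transform 2:
x2 = cos(50)*1.2782 - sin(50)*1.8232 + 1.1
= 0.525


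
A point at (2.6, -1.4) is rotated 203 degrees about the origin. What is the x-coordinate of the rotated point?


x' = x*cos(theta) - y*sin(theta)
cos(203 deg) = -0.9205, sin(203 deg) = -0.3907
x' = 2.6 * -0.9205 - -1.4 * -0.3907
= -2.3933 - 0.547
= -2.9403


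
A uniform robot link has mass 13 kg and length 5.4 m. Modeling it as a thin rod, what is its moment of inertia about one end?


I = (1/3) * m * L^2
= (1/3) * 13 * 5.4^2
= 0.333333 * 13 * 29.16
= 126.36 kg*m^2


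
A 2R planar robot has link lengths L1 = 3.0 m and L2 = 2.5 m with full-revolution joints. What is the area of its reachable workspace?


r_max = L1 + L2 = 5.5 m
r_min = |L1 - L2| = 0.5 m
Area = pi*(r_max^2 - r_min^2)
= pi*(30.25 - 0.25)
= pi * 30.0
= 94.2478 m^2


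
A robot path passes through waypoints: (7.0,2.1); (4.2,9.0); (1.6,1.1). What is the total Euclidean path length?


Segment lengths:
  seg1 = sqrt((-2.8)^2 + (6.9)^2) = 7.4465
  seg2 = sqrt((-2.6)^2 + (-7.9)^2) = 8.3169
Total = 15.7633


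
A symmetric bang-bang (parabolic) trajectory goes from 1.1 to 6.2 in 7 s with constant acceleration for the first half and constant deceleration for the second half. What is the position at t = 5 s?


Symmetric rest-to-rest: each phase covers (pf-p0)/2 in time T/2. 0.5*a*(T/2)^2 = (pf-p0)/2 => a = 4*(pf-p0)/T^2
a = 4*(6.2-1.1)/7^2 = 0.4163
t = 5 is in the deceleration phase (t > T/2).
p = pf - 0.5*a*(T-t)^2 = 6.2 - 0.5*0.4163*2^2
= 5.3673


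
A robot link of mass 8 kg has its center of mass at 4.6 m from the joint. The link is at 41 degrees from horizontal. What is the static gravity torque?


tau = m*g*L*cos(angle)
= 8 * 9.81 * 4.6 * cos(41 deg)
= 8 * 9.81 * 4.6 * 0.7547
= 272.4562 Nm


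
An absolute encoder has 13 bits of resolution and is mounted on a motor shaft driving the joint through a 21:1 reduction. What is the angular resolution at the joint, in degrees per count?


counts = 2^13 = 8192
effective counts at joint = 8192 * 21 = 172032
resolution = 360 / 172032
= 0.0021 deg/count


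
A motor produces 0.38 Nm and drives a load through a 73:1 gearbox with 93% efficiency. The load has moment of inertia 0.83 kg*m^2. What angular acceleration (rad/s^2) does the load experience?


tau_out = tau_motor * N * eta
= 0.38 * 73 * 0.93 = 25.7982 Nm
alpha = tau_out / I = 25.7982 / 0.83
= 31.0822 rad/s^2


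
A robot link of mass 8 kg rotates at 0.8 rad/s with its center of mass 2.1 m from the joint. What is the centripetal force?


F = m * omega^2 * r
= 8 * 0.8^2 * 2.1
= 8 * 0.64 * 2.1
= 10.752 N


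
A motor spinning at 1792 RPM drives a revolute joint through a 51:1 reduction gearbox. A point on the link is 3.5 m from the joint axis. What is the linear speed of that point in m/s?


omega_motor = 1792 * 2*pi/60 = 187.6578 rad/s
omega_joint = omega_motor / 51 = 3.6796 rad/s
v = omega_joint * r = 3.6796 * 3.5
= 12.8785 m/s


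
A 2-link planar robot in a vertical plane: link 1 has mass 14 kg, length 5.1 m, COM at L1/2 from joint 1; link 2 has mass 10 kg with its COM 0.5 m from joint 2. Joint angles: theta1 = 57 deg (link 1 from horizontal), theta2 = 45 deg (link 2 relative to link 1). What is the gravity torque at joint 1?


Horizontal distance from joint 1 to link-1 COM:
  x_c1 = (L1/2)*cos(t1) = 2.55 * 0.5446 = 1.3888 m
Horizontal distance from joint 1 to link-2 COM:
  x_c2 = L1*cos(t1) + Lc2*cos(t1+t2)
       = 5.1*0.5446 + 0.5*-0.2079 = 2.6737 m
tau1 = m1*g*x_c1 + m2*g*x_c2
     = 14*9.81*1.3888 + 10*9.81*2.6737
     = 190.7418 + 262.2903
     = 453.0321 Nm


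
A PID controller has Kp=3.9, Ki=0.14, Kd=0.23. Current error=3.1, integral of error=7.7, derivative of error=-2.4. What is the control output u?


u = Kp*e + Ki*int(e) + Kd*de/dt
= 3.9*3.1 + 0.14*7.7 + 0.23*(-2.4)
= 12.09 + 1.078 + -0.552
= 12.616


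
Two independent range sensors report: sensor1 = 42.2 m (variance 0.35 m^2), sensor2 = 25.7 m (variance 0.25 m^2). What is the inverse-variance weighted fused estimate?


w1 = (1/var1) / (1/var1 + 1/var2)
   = 2.8571 / (2.8571 + 4.0) = 0.4167
w2 = 1 - w1 = 0.5833
fused = w1*s1 + w2*s2 = 17.5833 + 14.9917
= 32.575 m


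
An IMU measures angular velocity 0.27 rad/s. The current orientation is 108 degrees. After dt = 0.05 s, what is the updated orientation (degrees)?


delta_theta = w * dt = 0.27 * 0.05 = 0.0135 rad
= 0.7735 deg
theta_new = 108 + 0.7735 = 108.7735 deg


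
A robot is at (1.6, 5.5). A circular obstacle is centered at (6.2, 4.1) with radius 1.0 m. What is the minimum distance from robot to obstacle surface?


center_dist = sqrt((1.6-6.2)^2 + (5.5-4.1)^2)
= sqrt(21.16 + 1.96)
= 4.8083
min_dist = center_dist - radius = 4.8083 - 1.0 = 3.8083 m


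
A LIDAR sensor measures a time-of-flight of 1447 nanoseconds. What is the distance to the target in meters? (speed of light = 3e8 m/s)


tof = 1447 ns = 1.447e-06 s
dist = c * tof / 2
= 3e8 * 1.447e-06 / 2
= 217.05 m


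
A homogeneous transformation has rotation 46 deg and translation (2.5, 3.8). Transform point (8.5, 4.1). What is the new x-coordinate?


x' = cos(theta)*px - sin(theta)*py + tx
= 0.6947*8.5 - 0.7193*4.1 + 2.5
= 5.4553


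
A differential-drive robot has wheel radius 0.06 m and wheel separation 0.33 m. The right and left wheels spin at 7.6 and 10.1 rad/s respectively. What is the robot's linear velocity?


vR = r*wR = 0.06*7.6 = 0.456 m/s
vL = r*wL = 0.06*10.1 = 0.606 m/s
v = (vR+vL)/2 = 0.531 m/s
omega = (vR-vL)/L = -0.4545 rad/s
linear velocity = 0.531 m/s


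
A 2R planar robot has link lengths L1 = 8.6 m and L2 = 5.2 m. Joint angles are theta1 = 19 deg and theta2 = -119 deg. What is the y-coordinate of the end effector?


Convert angles to radians: theta1 = 0.3316, theta2 = -2.0769
y = L1*sin(theta1) + L2*sin(theta1+theta2)
y = 2.7999 + -5.121
y = -2.3211


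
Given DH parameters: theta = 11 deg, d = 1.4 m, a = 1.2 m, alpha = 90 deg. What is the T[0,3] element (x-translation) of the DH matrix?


T[0,3] = a * cos(theta)
= 1.2 * cos(11 deg)
= 1.2 * 0.9816
= 1.178


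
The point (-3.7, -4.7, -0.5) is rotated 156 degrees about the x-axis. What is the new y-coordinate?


Rotation about x-axis: y' = y*cos(theta) - z*sin(theta)
= -4.7 * -0.9135 - -0.5 * 0.4067
= 4.497


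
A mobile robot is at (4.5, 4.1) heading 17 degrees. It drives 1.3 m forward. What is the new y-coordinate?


y_new = y0 + d*sin(theta)
= 4.1 + 1.3*sin(17)
= 4.1 + 0.3801
= 4.4801


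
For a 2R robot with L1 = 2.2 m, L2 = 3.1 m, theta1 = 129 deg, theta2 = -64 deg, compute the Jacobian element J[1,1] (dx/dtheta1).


J[1,1] = -L1*sin(t1) - L2*sin(t1+t2)
= -2.2*sin(129) - 3.1*sin(65)
= -4.5193


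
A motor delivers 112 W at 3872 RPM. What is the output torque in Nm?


omega = 3872 * 2*pi/60 = 405.4749 rad/s
tau = P / omega = 112 / 405.4749
= 0.2762 Nm


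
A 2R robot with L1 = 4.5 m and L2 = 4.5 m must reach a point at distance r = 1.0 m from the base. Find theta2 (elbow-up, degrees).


cos(theta2) = (r^2 - L1^2 - L2^2) / (2*L1*L2)
cos(theta2) = (1.0 - 20.25 - 20.25) / 40.5
cos(theta2) = -0.975309
theta2 = 167.2413 degrees


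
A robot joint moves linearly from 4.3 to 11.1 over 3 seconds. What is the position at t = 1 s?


s = t/T = 1/3 = 0.3333
p(t) = p0 + (pf-p0)*s
= 4.3 + (11.1 - 4.3) * 0.3333
= 6.5667


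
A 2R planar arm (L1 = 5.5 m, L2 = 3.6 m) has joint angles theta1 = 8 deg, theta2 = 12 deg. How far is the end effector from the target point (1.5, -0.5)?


End effector via forward kinematics:
x = L1*cos(t1) + L2*cos(t1+t2) = 8.8294
y = L1*sin(t1) + L2*sin(t1+t2) = 1.9967
Distance to target:
d = sqrt((1.5 - 8.8294)^2 + (-0.5 - 1.9967)^2)
= sqrt(53.7196 + 6.2336)
= 7.7429 m


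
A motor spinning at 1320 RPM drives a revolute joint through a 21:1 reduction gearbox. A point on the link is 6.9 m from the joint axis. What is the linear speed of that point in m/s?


omega_motor = 1320 * 2*pi/60 = 138.2301 rad/s
omega_joint = omega_motor / 21 = 6.5824 rad/s
v = omega_joint * r = 6.5824 * 6.9
= 45.4185 m/s


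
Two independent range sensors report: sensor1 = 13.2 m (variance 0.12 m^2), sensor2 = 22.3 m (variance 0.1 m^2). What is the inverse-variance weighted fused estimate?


w1 = (1/var1) / (1/var1 + 1/var2)
   = 8.3333 / (8.3333 + 10.0) = 0.4545
w2 = 1 - w1 = 0.5455
fused = w1*s1 + w2*s2 = 6.0 + 12.1636
= 18.1636 m


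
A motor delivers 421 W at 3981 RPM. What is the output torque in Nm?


omega = 3981 * 2*pi/60 = 416.8893 rad/s
tau = P / omega = 421 / 416.8893
= 1.0099 Nm


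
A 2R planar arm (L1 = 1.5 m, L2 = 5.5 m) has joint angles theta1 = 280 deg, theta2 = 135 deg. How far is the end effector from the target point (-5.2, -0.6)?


End effector via forward kinematics:
x = L1*cos(t1) + L2*cos(t1+t2) = 3.4151
y = L1*sin(t1) + L2*sin(t1+t2) = 3.0281
Distance to target:
d = sqrt((-5.2 - 3.4151)^2 + (-0.6 - 3.0281)^2)
= sqrt(74.2207 + 13.1633)
= 9.3479 m


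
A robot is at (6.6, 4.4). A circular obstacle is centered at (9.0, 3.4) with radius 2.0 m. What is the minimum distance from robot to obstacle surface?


center_dist = sqrt((6.6-9.0)^2 + (4.4-3.4)^2)
= sqrt(5.76 + 1.0)
= 2.6
min_dist = center_dist - radius = 2.6 - 2.0 = 0.6 m


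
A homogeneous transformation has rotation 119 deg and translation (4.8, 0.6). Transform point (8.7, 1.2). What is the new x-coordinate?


x' = cos(theta)*px - sin(theta)*py + tx
= -0.4848*8.7 - 0.8746*1.2 + 4.8
= -0.4674


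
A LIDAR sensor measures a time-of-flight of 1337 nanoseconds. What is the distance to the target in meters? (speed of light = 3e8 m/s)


tof = 1337 ns = 1.337e-06 s
dist = c * tof / 2
= 3e8 * 1.337e-06 / 2
= 200.55 m


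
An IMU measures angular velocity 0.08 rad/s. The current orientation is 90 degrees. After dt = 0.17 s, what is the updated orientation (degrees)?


delta_theta = w * dt = 0.08 * 0.17 = 0.0136 rad
= 0.7792 deg
theta_new = 90 + 0.7792 = 90.7792 deg


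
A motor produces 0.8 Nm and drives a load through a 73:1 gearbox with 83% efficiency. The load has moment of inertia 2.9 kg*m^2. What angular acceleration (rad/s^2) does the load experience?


tau_out = tau_motor * N * eta
= 0.8 * 73 * 0.83 = 48.472 Nm
alpha = tau_out / I = 48.472 / 2.9
= 16.7145 rad/s^2


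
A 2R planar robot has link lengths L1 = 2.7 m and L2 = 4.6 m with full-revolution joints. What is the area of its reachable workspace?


r_max = L1 + L2 = 7.3 m
r_min = |L1 - L2| = 1.9 m
Area = pi*(r_max^2 - r_min^2)
= pi*(53.29 - 3.61)
= pi * 49.68
= 156.0743 m^2


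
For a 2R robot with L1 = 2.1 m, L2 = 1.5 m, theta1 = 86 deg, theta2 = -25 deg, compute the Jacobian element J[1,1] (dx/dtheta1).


J[1,1] = -L1*sin(t1) - L2*sin(t1+t2)
= -2.1*sin(86) - 1.5*sin(61)
= -3.4068


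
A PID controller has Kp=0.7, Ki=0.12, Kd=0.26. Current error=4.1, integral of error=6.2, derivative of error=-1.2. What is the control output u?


u = Kp*e + Ki*int(e) + Kd*de/dt
= 0.7*4.1 + 0.12*6.2 + 0.26*(-1.2)
= 2.87 + 0.744 + -0.312
= 3.302


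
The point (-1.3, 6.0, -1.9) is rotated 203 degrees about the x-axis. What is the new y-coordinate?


Rotation about x-axis: y' = y*cos(theta) - z*sin(theta)
= 6.0 * -0.9205 - -1.9 * -0.3907
= -6.2654


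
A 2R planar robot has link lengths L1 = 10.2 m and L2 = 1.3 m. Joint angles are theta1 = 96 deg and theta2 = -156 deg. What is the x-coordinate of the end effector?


Convert angles to radians: theta1 = 1.6755, theta2 = -2.7227
x = L1*cos(theta1) + L2*cos(theta1+theta2)
x = -1.0662 + 0.65
x = -0.4162


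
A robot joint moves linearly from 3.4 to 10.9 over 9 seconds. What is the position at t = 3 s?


s = t/T = 3/9 = 0.3333
p(t) = p0 + (pf-p0)*s
= 3.4 + (10.9 - 3.4) * 0.3333
= 5.9


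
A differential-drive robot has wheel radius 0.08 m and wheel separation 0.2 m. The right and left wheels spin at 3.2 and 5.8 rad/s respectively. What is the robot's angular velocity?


vR = r*wR = 0.08*3.2 = 0.256 m/s
vL = r*wL = 0.08*5.8 = 0.464 m/s
v = (vR+vL)/2 = 0.36 m/s
omega = (vR-vL)/L = -1.04 rad/s
angular velocity = -1.04 rad/s


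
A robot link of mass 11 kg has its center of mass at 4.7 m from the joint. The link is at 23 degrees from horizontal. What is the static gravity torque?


tau = m*g*L*cos(angle)
= 11 * 9.81 * 4.7 * cos(23 deg)
= 11 * 9.81 * 4.7 * 0.9205
= 466.8589 Nm


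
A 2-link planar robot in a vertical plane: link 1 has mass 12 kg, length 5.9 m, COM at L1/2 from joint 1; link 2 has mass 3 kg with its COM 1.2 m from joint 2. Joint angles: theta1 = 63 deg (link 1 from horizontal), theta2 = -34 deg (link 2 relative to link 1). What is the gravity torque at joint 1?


Horizontal distance from joint 1 to link-1 COM:
  x_c1 = (L1/2)*cos(t1) = 2.95 * 0.454 = 1.3393 m
Horizontal distance from joint 1 to link-2 COM:
  x_c2 = L1*cos(t1) + Lc2*cos(t1+t2)
       = 5.9*0.454 + 1.2*0.8746 = 3.7281 m
tau1 = m1*g*x_c1 + m2*g*x_c2
     = 12*9.81*1.3393 + 3*9.81*3.7281
     = 157.6591 + 109.7176
     = 267.3767 Nm


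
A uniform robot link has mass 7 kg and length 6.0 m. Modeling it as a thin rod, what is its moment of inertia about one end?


I = (1/3) * m * L^2
= (1/3) * 7 * 6.0^2
= 0.333333 * 7 * 36.0
= 84.0 kg*m^2


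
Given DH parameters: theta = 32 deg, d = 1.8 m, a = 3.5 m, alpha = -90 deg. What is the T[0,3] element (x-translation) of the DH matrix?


T[0,3] = a * cos(theta)
= 3.5 * cos(32 deg)
= 3.5 * 0.848
= 2.9682


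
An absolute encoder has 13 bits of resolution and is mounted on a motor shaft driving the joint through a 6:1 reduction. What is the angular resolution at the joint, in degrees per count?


counts = 2^13 = 8192
effective counts at joint = 8192 * 6 = 49152
resolution = 360 / 49152
= 0.0073 deg/count


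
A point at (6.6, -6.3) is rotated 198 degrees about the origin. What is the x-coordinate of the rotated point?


x' = x*cos(theta) - y*sin(theta)
cos(198 deg) = -0.9511, sin(198 deg) = -0.309
x' = 6.6 * -0.9511 - -6.3 * -0.309
= -6.277 - 1.9468
= -8.2238


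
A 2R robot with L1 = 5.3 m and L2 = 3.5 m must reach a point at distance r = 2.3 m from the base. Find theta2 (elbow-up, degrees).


cos(theta2) = (r^2 - L1^2 - L2^2) / (2*L1*L2)
cos(theta2) = (5.29 - 28.09 - 12.25) / 37.1
cos(theta2) = -0.944744
theta2 = 160.8641 degrees


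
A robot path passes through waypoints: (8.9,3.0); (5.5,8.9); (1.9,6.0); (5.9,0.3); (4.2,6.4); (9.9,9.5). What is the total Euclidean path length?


Segment lengths:
  seg1 = sqrt((-3.4)^2 + (5.9)^2) = 6.8096
  seg2 = sqrt((-3.6)^2 + (-2.9)^2) = 4.6228
  seg3 = sqrt((4.0)^2 + (-5.7)^2) = 6.9635
  seg4 = sqrt((-1.7)^2 + (6.1)^2) = 6.3325
  seg5 = sqrt((5.7)^2 + (3.1)^2) = 6.4885
Total = 31.2167


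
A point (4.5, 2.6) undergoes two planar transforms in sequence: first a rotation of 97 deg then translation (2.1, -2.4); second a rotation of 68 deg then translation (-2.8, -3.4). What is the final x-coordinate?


After transform 1:
x1 = cos(97)*4.5 - sin(97)*2.6 + 2.1 = -1.029
y1 = sin(97)*4.5 + cos(97)*2.6 + -2.4 = 1.7496
After transform 2:
x2 = cos(68)*-1.029 - sin(68)*1.7496 + -2.8
= -4.8077


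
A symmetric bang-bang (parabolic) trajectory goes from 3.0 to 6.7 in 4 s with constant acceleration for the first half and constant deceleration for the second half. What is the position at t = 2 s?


Symmetric rest-to-rest: each phase covers (pf-p0)/2 in time T/2. 0.5*a*(T/2)^2 = (pf-p0)/2 => a = 4*(pf-p0)/T^2
a = 4*(6.7-3.0)/4^2 = 0.925
t = 2 is in the acceleration phase (t <= T/2).
p = p0 + 0.5*a*t^2 = 3.0 + 0.5*0.925*2^2
= 4.85


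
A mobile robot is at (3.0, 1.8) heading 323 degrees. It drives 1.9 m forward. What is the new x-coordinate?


x_new = x0 + d*cos(theta)
= 3.0 + 1.9*cos(323)
= 3.0 + 1.5174
= 4.5174


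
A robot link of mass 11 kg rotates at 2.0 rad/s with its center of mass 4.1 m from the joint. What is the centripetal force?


F = m * omega^2 * r
= 11 * 2.0^2 * 4.1
= 11 * 4.0 * 4.1
= 180.4 N


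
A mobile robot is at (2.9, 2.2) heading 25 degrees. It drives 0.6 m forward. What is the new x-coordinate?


x_new = x0 + d*cos(theta)
= 2.9 + 0.6*cos(25)
= 2.9 + 0.5438
= 3.4438


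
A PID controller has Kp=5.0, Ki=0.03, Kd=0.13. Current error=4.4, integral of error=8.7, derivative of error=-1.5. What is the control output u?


u = Kp*e + Ki*int(e) + Kd*de/dt
= 5.0*4.4 + 0.03*8.7 + 0.13*(-1.5)
= 22.0 + 0.261 + -0.195
= 22.066


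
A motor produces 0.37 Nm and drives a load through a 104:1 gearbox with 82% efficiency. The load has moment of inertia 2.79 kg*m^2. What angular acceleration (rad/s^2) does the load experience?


tau_out = tau_motor * N * eta
= 0.37 * 104 * 0.82 = 31.5536 Nm
alpha = tau_out / I = 31.5536 / 2.79
= 11.3095 rad/s^2


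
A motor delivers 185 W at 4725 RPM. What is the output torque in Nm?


omega = 4725 * 2*pi/60 = 494.8008 rad/s
tau = P / omega = 185 / 494.8008
= 0.3739 Nm


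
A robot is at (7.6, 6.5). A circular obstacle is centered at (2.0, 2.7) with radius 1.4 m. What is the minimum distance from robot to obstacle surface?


center_dist = sqrt((7.6-2.0)^2 + (6.5-2.7)^2)
= sqrt(31.36 + 14.44)
= 6.7676
min_dist = center_dist - radius = 6.7676 - 1.4 = 5.3676 m


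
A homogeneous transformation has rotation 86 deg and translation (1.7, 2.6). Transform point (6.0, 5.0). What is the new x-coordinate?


x' = cos(theta)*px - sin(theta)*py + tx
= 0.0698*6.0 - 0.9976*5.0 + 1.7
= -2.8693


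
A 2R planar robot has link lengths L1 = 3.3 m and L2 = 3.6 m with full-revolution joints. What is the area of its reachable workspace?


r_max = L1 + L2 = 6.9 m
r_min = |L1 - L2| = 0.3 m
Area = pi*(r_max^2 - r_min^2)
= pi*(47.61 - 0.09)
= pi * 47.52
= 149.2885 m^2


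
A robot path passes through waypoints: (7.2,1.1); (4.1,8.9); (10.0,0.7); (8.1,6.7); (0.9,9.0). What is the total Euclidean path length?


Segment lengths:
  seg1 = sqrt((-3.1)^2 + (7.8)^2) = 8.3934
  seg2 = sqrt((5.9)^2 + (-8.2)^2) = 10.102
  seg3 = sqrt((-1.9)^2 + (6.0)^2) = 6.2936
  seg4 = sqrt((-7.2)^2 + (2.3)^2) = 7.5584
Total = 32.3475


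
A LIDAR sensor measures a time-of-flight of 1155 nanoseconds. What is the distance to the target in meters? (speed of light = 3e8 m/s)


tof = 1155 ns = 1.155e-06 s
dist = c * tof / 2
= 3e8 * 1.155e-06 / 2
= 173.25 m


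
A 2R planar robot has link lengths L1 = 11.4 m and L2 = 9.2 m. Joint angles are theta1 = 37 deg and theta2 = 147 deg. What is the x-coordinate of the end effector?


Convert angles to radians: theta1 = 0.6458, theta2 = 2.5656
x = L1*cos(theta1) + L2*cos(theta1+theta2)
x = 9.1044 + -9.1776
x = -0.0731


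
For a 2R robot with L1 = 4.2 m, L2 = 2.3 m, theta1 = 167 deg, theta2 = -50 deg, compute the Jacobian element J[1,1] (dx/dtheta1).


J[1,1] = -L1*sin(t1) - L2*sin(t1+t2)
= -4.2*sin(167) - 2.3*sin(117)
= -2.9941


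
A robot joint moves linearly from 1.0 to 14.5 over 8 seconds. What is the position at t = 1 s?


s = t/T = 1/8 = 0.125
p(t) = p0 + (pf-p0)*s
= 1.0 + (14.5 - 1.0) * 0.125
= 2.6875


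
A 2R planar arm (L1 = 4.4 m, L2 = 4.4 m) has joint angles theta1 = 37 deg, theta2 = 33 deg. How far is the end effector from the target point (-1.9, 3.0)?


End effector via forward kinematics:
x = L1*cos(t1) + L2*cos(t1+t2) = 5.0189
y = L1*sin(t1) + L2*sin(t1+t2) = 6.7826
Distance to target:
d = sqrt((-1.9 - 5.0189)^2 + (3.0 - 6.7826)^2)
= sqrt(47.871 + 14.3083)
= 7.8854 m


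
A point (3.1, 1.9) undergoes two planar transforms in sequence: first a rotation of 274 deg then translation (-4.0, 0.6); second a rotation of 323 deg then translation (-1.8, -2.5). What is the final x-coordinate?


After transform 1:
x1 = cos(274)*3.1 - sin(274)*1.9 + -4.0 = -1.8884
y1 = sin(274)*3.1 + cos(274)*1.9 + 0.6 = -2.3599
After transform 2:
x2 = cos(323)*-1.8884 - sin(323)*-2.3599 + -1.8
= -4.7284


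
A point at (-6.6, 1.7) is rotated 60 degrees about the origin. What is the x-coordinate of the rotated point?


x' = x*cos(theta) - y*sin(theta)
cos(60 deg) = 0.5, sin(60 deg) = 0.866
x' = -6.6 * 0.5 - 1.7 * 0.866
= -3.3 - 1.4722
= -4.7722


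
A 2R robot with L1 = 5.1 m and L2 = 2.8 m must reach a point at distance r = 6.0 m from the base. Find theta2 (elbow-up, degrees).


cos(theta2) = (r^2 - L1^2 - L2^2) / (2*L1*L2)
cos(theta2) = (36.0 - 26.01 - 7.84) / 28.56
cos(theta2) = 0.07528
theta2 = 85.6827 degrees


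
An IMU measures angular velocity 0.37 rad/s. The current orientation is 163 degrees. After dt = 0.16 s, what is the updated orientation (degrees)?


delta_theta = w * dt = 0.37 * 0.16 = 0.0592 rad
= 3.3919 deg
theta_new = 163 + 3.3919 = 166.3919 deg


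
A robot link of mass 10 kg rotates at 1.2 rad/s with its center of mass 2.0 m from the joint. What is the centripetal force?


F = m * omega^2 * r
= 10 * 1.2^2 * 2.0
= 10 * 1.44 * 2.0
= 28.8 N


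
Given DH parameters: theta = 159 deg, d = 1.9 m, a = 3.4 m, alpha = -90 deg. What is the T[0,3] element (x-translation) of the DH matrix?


T[0,3] = a * cos(theta)
= 3.4 * cos(159 deg)
= 3.4 * -0.9336
= -3.1742


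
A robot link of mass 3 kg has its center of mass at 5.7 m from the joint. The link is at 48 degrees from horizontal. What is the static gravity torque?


tau = m*g*L*cos(angle)
= 3 * 9.81 * 5.7 * cos(48 deg)
= 3 * 9.81 * 5.7 * 0.6691
= 112.2473 Nm


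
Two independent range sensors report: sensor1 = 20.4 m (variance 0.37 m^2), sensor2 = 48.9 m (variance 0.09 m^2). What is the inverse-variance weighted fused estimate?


w1 = (1/var1) / (1/var1 + 1/var2)
   = 2.7027 / (2.7027 + 11.1111) = 0.1957
w2 = 1 - w1 = 0.8043
fused = w1*s1 + w2*s2 = 3.9913 + 39.3326
= 43.3239 m


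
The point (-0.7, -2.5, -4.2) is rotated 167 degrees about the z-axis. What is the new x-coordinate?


Rotation about z-axis: x' = x*cos(theta) - y*sin(theta)
= -0.7 * -0.9744 - -2.5 * 0.225
= 1.2444


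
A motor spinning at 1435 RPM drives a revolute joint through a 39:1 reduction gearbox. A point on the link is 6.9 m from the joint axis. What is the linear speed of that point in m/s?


omega_motor = 1435 * 2*pi/60 = 150.2728 rad/s
omega_joint = omega_motor / 39 = 3.8531 rad/s
v = omega_joint * r = 3.8531 * 6.9
= 26.5867 m/s


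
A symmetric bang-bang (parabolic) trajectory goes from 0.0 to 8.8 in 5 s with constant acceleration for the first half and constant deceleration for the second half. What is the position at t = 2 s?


Symmetric rest-to-rest: each phase covers (pf-p0)/2 in time T/2. 0.5*a*(T/2)^2 = (pf-p0)/2 => a = 4*(pf-p0)/T^2
a = 4*(8.8-0.0)/5^2 = 1.408
t = 2 is in the acceleration phase (t <= T/2).
p = p0 + 0.5*a*t^2 = 0.0 + 0.5*1.408*2^2
= 2.816


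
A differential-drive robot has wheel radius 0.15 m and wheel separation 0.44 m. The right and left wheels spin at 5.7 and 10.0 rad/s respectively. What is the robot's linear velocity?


vR = r*wR = 0.15*5.7 = 0.855 m/s
vL = r*wL = 0.15*10.0 = 1.5 m/s
v = (vR+vL)/2 = 1.1775 m/s
omega = (vR-vL)/L = -1.4659 rad/s
linear velocity = 1.1775 m/s


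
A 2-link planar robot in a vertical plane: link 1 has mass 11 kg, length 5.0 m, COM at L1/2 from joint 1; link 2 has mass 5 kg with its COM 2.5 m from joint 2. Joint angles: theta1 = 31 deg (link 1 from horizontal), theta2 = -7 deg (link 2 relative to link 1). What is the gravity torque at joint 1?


Horizontal distance from joint 1 to link-1 COM:
  x_c1 = (L1/2)*cos(t1) = 2.5 * 0.8572 = 2.1429 m
Horizontal distance from joint 1 to link-2 COM:
  x_c2 = L1*cos(t1) + Lc2*cos(t1+t2)
       = 5.0*0.8572 + 2.5*0.9135 = 6.5697 m
tau1 = m1*g*x_c1 + m2*g*x_c2
     = 11*9.81*2.1429 + 5*9.81*6.5697
     = 231.2423 + 322.2438
     = 553.4861 Nm
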